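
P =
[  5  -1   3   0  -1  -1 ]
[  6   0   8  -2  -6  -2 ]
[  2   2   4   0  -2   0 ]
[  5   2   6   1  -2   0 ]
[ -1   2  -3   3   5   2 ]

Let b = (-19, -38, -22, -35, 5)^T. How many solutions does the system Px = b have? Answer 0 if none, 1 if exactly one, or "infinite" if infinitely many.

infinite

Row reduce the augmented matrix [P | b].
R2 ← R2 − (6/5)·R1: [0, 6/5, 22/5, -2, -24/5, -4/5, -76/5]
R3 ← R3 − (2/5)·R1: [0, 12/5, 14/5, 0, -8/5, 2/5, -72/5]
R4 ← R4 − R1: [0, 3, 3, 1, -1, 1, -16]
R5 ← R5 + (1/5)·R1: [0, 9/5, -12/5, 3, 24/5, 9/5, 6/5]
R3 ← R3 − (2)·R2: [0, 0, -6, 4, 8, 2, 16]
R4 ← R4 − (5/2)·R2: [0, 0, -8, 6, 11, 3, 22]
R5 ← R5 − (3/2)·R2: [0, 0, -9, 6, 12, 3, 24]
R4 ← R4 − (4/3)·R3: [0, 0, 0, 2/3, 1/3, 1/3, 2/3]
R5 ← R5 − (3/2)·R3: [0, 0, 0, 0, 0, 0, 0]
The echelon form has 4 nonzero rows, and every pivot lies in the first 6 columns, so rank(P) = rank([P|b]) = 4.
The system is consistent.
rank = 4 < 6 unknowns, so there are infinitely many solutions.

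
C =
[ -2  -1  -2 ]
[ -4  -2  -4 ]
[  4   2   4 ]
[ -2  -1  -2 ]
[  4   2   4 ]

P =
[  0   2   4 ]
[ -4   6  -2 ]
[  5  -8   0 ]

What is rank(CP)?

First compute CP:
[[ -6,   6,  -6],
 [-12,  12, -12],
 [ 12, -12,  12],
 [ -6,   6,  -6],
 [ 12, -12,  12]]
Now row reduce the product.
R2 ← R2 − (2)·R1: [0, 0, 0]
R3 ← R3 + (2)·R1: [0, 0, 0]
R4 ← R4 − R1: [0, 0, 0]
R5 ← R5 + (2)·R1: [0, 0, 0]
1 nonzero row, so rank(CP) = 1.

1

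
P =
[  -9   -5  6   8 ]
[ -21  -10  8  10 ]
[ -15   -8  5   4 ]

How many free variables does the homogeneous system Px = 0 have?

1

Row reduce to echelon form.
R2 ← R2 − (7/3)·R1: [0, 5/3, -6, -26/3]
R3 ← R3 − (5/3)·R1: [0, 1/3, -5, -28/3]
R3 ← R3 − (1/5)·R2: [0, 0, -19/5, -38/5]
3 nonzero rows, so rank(P) = 3.
P has 4 columns; by rank–nullity, nullity = 4 − 3 = 1.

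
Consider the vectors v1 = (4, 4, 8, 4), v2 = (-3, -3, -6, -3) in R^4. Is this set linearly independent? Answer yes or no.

no

Form the matrix with these vectors as rows and row reduce.
R2 ← R2 + (3/4)·R1: [0, 0, 0, 0]
1 nonzero row, so the 2 vectors span a space of dimension 1.
Since 1 < 2, the vectors are linearly dependent.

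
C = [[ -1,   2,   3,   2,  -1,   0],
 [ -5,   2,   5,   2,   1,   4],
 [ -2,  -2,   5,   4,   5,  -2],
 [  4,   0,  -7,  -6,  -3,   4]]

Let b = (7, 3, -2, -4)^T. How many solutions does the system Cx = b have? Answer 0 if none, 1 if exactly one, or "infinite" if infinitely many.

Row reduce the augmented matrix [C | b].
R2 ← R2 − (5)·R1: [0, -8, -10, -8, 6, 4, -32]
R3 ← R3 − (2)·R1: [0, -6, -1, 0, 7, -2, -16]
R4 ← R4 + (4)·R1: [0, 8, 5, 2, -7, 4, 24]
R3 ← R3 − (3/4)·R2: [0, 0, 13/2, 6, 5/2, -5, 8]
R4 ← R4 + R2: [0, 0, -5, -6, -1, 8, -8]
R4 ← R4 + (10/13)·R3: [0, 0, 0, -18/13, 12/13, 54/13, -24/13]
The echelon form has 4 nonzero rows, and every pivot lies in the first 6 columns, so rank(C) = rank([C|b]) = 4.
The system is consistent.
rank = 4 < 6 unknowns, so there are infinitely many solutions.

infinite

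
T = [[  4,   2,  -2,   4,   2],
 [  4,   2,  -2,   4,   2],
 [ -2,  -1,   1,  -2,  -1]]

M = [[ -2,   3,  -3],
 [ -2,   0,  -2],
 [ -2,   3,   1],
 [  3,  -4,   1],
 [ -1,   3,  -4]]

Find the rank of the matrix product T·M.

1

First compute TM:
[[  2,  -4, -22],
 [  2,  -4, -22],
 [ -1,   2,  11]]
Now row reduce the product.
R2 ← R2 − R1: [0, 0, 0]
R3 ← R3 + (1/2)·R1: [0, 0, 0]
1 nonzero row, so rank(TM) = 1.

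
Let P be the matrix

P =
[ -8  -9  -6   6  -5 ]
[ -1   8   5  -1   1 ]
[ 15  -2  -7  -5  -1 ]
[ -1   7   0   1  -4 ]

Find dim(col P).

3

Row reduce to echelon form.
R2 ← R2 − (1/8)·R1: [0, 73/8, 23/4, -7/4, 13/8]
R3 ← R3 + (15/8)·R1: [0, -151/8, -73/4, 25/4, -83/8]
R4 ← R4 − (1/8)·R1: [0, 65/8, 3/4, 1/4, -27/8]
R3 ← R3 + (151/73)·R2: [0, 0, -464/73, 192/73, -512/73]
R4 ← R4 − (65/73)·R2: [0, 0, -319/73, 132/73, -352/73]
R4 ← R4 − (11/16)·R3: [0, 0, 0, 0, 0]
Echelon form has 3 nonzero rows, so rank(P) = 3.
The column space has dimension equal to the rank: 3.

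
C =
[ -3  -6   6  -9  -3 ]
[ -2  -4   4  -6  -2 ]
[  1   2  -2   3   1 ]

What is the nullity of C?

Row reduce to echelon form.
R2 ← R2 − (2/3)·R1: [0, 0, 0, 0, 0]
R3 ← R3 + (1/3)·R1: [0, 0, 0, 0, 0]
1 nonzero row, so rank(C) = 1.
C has 5 columns; by rank–nullity, nullity = 5 − 1 = 4.

4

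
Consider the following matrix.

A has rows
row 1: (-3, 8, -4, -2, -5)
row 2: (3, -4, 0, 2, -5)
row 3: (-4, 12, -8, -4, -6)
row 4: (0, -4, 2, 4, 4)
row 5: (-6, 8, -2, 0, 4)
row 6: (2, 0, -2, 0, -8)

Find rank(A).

4

Row reduce to echelon form.
R2 ← R2 + R1: [0, 4, -4, 0, -10]
R3 ← R3 − (4/3)·R1: [0, 4/3, -8/3, -4/3, 2/3]
R5 ← R5 − (2)·R1: [0, -8, 6, 4, 14]
R6 ← R6 + (2/3)·R1: [0, 16/3, -14/3, -4/3, -34/3]
R3 ← R3 − (1/3)·R2: [0, 0, -4/3, -4/3, 4]
R4 ← R4 + R2: [0, 0, -2, 4, -6]
R5 ← R5 + (2)·R2: [0, 0, -2, 4, -6]
R6 ← R6 − (4/3)·R2: [0, 0, 2/3, -4/3, 2]
R4 ← R4 − (3/2)·R3: [0, 0, 0, 6, -12]
R5 ← R5 − (3/2)·R3: [0, 0, 0, 6, -12]
R6 ← R6 + (1/2)·R3: [0, 0, 0, -2, 4]
R5 ← R5 − R4: [0, 0, 0, 0, 0]
R6 ← R6 + (1/3)·R4: [0, 0, 0, 0, 0]
Echelon form has 4 nonzero rows, so rank(A) = 4.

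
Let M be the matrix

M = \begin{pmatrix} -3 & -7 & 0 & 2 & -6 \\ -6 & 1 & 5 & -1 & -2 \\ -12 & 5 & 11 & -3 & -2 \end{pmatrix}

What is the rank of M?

2

Row reduce to echelon form.
R2 ← R2 − (2)·R1: [0, 15, 5, -5, 10]
R3 ← R3 − (4)·R1: [0, 33, 11, -11, 22]
R3 ← R3 − (11/5)·R2: [0, 0, 0, 0, 0]
Echelon form has 2 nonzero rows, so rank(M) = 2.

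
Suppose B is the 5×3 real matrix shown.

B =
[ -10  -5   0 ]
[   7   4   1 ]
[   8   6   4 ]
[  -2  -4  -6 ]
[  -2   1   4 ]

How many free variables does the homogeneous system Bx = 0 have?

1

Row reduce to echelon form.
R2 ← R2 + (7/10)·R1: [0, 1/2, 1]
R3 ← R3 + (4/5)·R1: [0, 2, 4]
R4 ← R4 − (1/5)·R1: [0, -3, -6]
R5 ← R5 − (1/5)·R1: [0, 2, 4]
R3 ← R3 − (4)·R2: [0, 0, 0]
R4 ← R4 + (6)·R2: [0, 0, 0]
R5 ← R5 − (4)·R2: [0, 0, 0]
2 nonzero rows, so rank(B) = 2.
B has 3 columns; by rank–nullity, nullity = 3 − 2 = 1.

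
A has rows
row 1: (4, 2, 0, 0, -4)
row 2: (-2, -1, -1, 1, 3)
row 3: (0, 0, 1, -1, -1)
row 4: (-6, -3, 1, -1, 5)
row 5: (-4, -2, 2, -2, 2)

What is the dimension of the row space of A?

Row reduce to echelon form.
R2 ← R2 + (1/2)·R1: [0, 0, -1, 1, 1]
R4 ← R4 + (3/2)·R1: [0, 0, 1, -1, -1]
R5 ← R5 + R1: [0, 0, 2, -2, -2]
R3 ← R3 + R2: [0, 0, 0, 0, 0]
R4 ← R4 + R2: [0, 0, 0, 0, 0]
R5 ← R5 + (2)·R2: [0, 0, 0, 0, 0]
Echelon form has 2 nonzero rows, so rank(A) = 2.
The row space has dimension equal to the rank: 2.

2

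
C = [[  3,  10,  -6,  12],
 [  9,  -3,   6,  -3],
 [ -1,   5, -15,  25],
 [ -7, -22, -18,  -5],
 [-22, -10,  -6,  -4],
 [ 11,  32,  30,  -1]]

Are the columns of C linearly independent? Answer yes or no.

Row reduce C to echelon form.
R2 ← R2 − (3)·R1: [0, -33, 24, -39]
R3 ← R3 + (1/3)·R1: [0, 25/3, -17, 29]
R4 ← R4 + (7/3)·R1: [0, 4/3, -32, 23]
R5 ← R5 + (22/3)·R1: [0, 190/3, -50, 84]
R6 ← R6 − (11/3)·R1: [0, -14/3, 52, -45]
R3 ← R3 + (25/99)·R2: [0, 0, -361/33, 632/33]
R4 ← R4 + (4/99)·R2: [0, 0, -1024/33, 707/33]
R5 ← R5 + (190/99)·R2: [0, 0, -130/33, 302/33]
R6 ← R6 − (14/99)·R2: [0, 0, 1604/33, -1303/33]
R4 ← R4 − (1024/361)·R3: [0, 0, 0, -11877/361]
R5 ← R5 − (130/361)·R3: [0, 0, 0, 814/361]
R6 ← R6 + (1604/361)·R3: [0, 0, 0, 16465/361]
R5 ← R5 + (22/321)·R4: [0, 0, 0, 0]
R6 ← R6 + (445/321)·R4: [0, 0, 0, 0]
4 pivots among 4 columns.
Every column is a pivot column, so the columns are linearly independent.

yes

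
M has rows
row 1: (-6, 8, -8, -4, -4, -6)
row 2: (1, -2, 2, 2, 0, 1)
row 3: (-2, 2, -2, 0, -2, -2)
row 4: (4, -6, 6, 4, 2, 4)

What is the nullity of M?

Row reduce to echelon form.
R2 ← R2 + (1/6)·R1: [0, -2/3, 2/3, 4/3, -2/3, 0]
R3 ← R3 − (1/3)·R1: [0, -2/3, 2/3, 4/3, -2/3, 0]
R4 ← R4 + (2/3)·R1: [0, -2/3, 2/3, 4/3, -2/3, 0]
R3 ← R3 − R2: [0, 0, 0, 0, 0, 0]
R4 ← R4 − R2: [0, 0, 0, 0, 0, 0]
2 nonzero rows, so rank(M) = 2.
M has 6 columns; by rank–nullity, nullity = 6 − 2 = 4.

4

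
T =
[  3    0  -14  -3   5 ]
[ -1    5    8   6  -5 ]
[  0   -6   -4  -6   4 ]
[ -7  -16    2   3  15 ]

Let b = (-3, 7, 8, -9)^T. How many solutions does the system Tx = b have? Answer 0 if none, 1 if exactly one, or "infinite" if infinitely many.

0

Row reduce the augmented matrix [T | b].
R2 ← R2 + (1/3)·R1: [0, 5, 10/3, 5, -10/3, 6]
R4 ← R4 + (7/3)·R1: [0, -16, -92/3, -4, 80/3, -16]
R3 ← R3 + (6/5)·R2: [0, 0, 0, 0, 0, 76/5]
R4 ← R4 + (16/5)·R2: [0, 0, -20, 12, 16, 16/5]
Swap R3 ↔ R4
The echelon form has 4 nonzero rows; the last pivot sits in the augmented column, so rank(T) = 3 but rank([T|b]) = 4.
Since the ranks differ, the system is inconsistent.
It has no solutions.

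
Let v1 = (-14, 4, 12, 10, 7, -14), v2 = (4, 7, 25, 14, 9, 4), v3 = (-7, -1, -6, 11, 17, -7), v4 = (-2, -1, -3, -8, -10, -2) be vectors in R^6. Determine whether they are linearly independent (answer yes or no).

Form the matrix with these vectors as rows and row reduce.
R2 ← R2 + (2/7)·R1: [0, 57/7, 199/7, 118/7, 11, 0]
R3 ← R3 − (1/2)·R1: [0, -3, -12, 6, 27/2, 0]
R4 ← R4 − (1/7)·R1: [0, -11/7, -33/7, -66/7, -11, 0]
R3 ← R3 + (7/19)·R2: [0, 0, -29/19, 232/19, 667/38, 0]
R4 ← R4 + (11/57)·R2: [0, 0, 44/57, -352/57, -506/57, 0]
R4 ← R4 + (44/87)·R3: [0, 0, 0, 0, 0, 0]
3 nonzero rows, so the 4 vectors span a space of dimension 3.
Since 3 < 4, the vectors are linearly dependent.

no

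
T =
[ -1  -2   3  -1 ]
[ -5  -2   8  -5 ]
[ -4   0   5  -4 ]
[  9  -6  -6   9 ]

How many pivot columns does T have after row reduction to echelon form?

2

Row reduce to echelon form.
R2 ← R2 − (5)·R1: [0, 8, -7, 0]
R3 ← R3 − (4)·R1: [0, 8, -7, 0]
R4 ← R4 + (9)·R1: [0, -24, 21, 0]
R3 ← R3 − R2: [0, 0, 0, 0]
R4 ← R4 + (3)·R2: [0, 0, 0, 0]
Echelon form has 2 nonzero rows, so rank(T) = 2.
Each nonzero row contributes one pivot column: 2 pivot columns.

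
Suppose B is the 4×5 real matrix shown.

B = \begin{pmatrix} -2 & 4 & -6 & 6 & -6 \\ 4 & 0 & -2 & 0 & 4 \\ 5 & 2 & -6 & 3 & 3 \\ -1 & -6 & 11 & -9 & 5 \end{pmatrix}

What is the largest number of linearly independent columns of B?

2

Row reduce to echelon form.
R2 ← R2 + (2)·R1: [0, 8, -14, 12, -8]
R3 ← R3 + (5/2)·R1: [0, 12, -21, 18, -12]
R4 ← R4 − (1/2)·R1: [0, -8, 14, -12, 8]
R3 ← R3 − (3/2)·R2: [0, 0, 0, 0, 0]
R4 ← R4 + R2: [0, 0, 0, 0, 0]
Echelon form has 2 nonzero rows, so rank(B) = 2.
The rank gives the maximum number of linearly independent columns: 2.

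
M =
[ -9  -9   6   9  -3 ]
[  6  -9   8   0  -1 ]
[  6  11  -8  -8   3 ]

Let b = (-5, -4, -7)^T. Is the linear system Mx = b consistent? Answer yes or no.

no

Row reduce the augmented matrix [M | b].
R2 ← R2 + (2/3)·R1: [0, -15, 12, 6, -3, -22/3]
R3 ← R3 + (2/3)·R1: [0, 5, -4, -2, 1, -31/3]
R3 ← R3 + (1/3)·R2: [0, 0, 0, 0, 0, -115/9]
The echelon form has 3 nonzero rows; the last pivot sits in the augmented column, so rank(M) = 2 but rank([M|b]) = 3.
Since the ranks differ, the system is inconsistent.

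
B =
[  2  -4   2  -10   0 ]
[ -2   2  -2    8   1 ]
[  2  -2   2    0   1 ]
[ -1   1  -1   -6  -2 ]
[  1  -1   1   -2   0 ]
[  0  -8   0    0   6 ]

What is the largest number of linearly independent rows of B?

Row reduce to echelon form.
R2 ← R2 + R1: [0, -2, 0, -2, 1]
R3 ← R3 − R1: [0, 2, 0, 10, 1]
R4 ← R4 + (1/2)·R1: [0, -1, 0, -11, -2]
R5 ← R5 − (1/2)·R1: [0, 1, 0, 3, 0]
R3 ← R3 + R2: [0, 0, 0, 8, 2]
R4 ← R4 − (1/2)·R2: [0, 0, 0, -10, -5/2]
R5 ← R5 + (1/2)·R2: [0, 0, 0, 2, 1/2]
R6 ← R6 − (4)·R2: [0, 0, 0, 8, 2]
R4 ← R4 + (5/4)·R3: [0, 0, 0, 0, 0]
R5 ← R5 − (1/4)·R3: [0, 0, 0, 0, 0]
R6 ← R6 − R3: [0, 0, 0, 0, 0]
Echelon form has 3 nonzero rows, so rank(B) = 3.
The rank gives the maximum number of linearly independent rows: 3.

3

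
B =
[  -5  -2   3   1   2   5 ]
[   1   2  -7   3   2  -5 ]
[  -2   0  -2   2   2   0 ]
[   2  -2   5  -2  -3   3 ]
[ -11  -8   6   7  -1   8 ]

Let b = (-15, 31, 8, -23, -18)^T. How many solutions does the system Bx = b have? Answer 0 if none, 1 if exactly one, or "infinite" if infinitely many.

Row reduce the augmented matrix [B | b].
R2 ← R2 + (1/5)·R1: [0, 8/5, -32/5, 16/5, 12/5, -4, 28]
R3 ← R3 − (2/5)·R1: [0, 4/5, -16/5, 8/5, 6/5, -2, 14]
R4 ← R4 + (2/5)·R1: [0, -14/5, 31/5, -8/5, -11/5, 5, -29]
R5 ← R5 − (11/5)·R1: [0, -18/5, -3/5, 24/5, -27/5, -3, 15]
R3 ← R3 − (1/2)·R2: [0, 0, 0, 0, 0, 0, 0]
R4 ← R4 + (7/4)·R2: [0, 0, -5, 4, 2, -2, 20]
R5 ← R5 + (9/4)·R2: [0, 0, -15, 12, 0, -12, 78]
Swap R3 ↔ R4
R5 ← R5 − (3)·R3: [0, 0, 0, 0, -6, -6, 18]
Swap R4 ↔ R5
The echelon form has 4 nonzero rows, and every pivot lies in the first 6 columns, so rank(B) = rank([B|b]) = 4.
The system is consistent.
rank = 4 < 6 unknowns, so there are infinitely many solutions.

infinite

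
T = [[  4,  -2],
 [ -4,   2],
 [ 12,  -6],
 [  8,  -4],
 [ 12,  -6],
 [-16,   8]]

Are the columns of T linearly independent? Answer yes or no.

no

Row reduce T to echelon form.
R2 ← R2 + R1: [0, 0]
R3 ← R3 − (3)·R1: [0, 0]
R4 ← R4 − (2)·R1: [0, 0]
R5 ← R5 − (3)·R1: [0, 0]
R6 ← R6 + (4)·R1: [0, 0]
1 pivot among 2 columns.
Only 1 < 2 pivot columns, so the columns are linearly dependent.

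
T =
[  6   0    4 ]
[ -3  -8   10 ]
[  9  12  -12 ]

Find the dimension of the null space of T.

1

Row reduce to echelon form.
R2 ← R2 + (1/2)·R1: [0, -8, 12]
R3 ← R3 − (3/2)·R1: [0, 12, -18]
R3 ← R3 + (3/2)·R2: [0, 0, 0]
2 nonzero rows, so rank(T) = 2.
T has 3 columns; by rank–nullity, nullity = 3 − 2 = 1.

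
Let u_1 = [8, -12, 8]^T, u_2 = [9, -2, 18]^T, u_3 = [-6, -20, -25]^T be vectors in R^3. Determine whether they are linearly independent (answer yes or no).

Form the matrix with these vectors as rows and row reduce.
R2 ← R2 − (9/8)·R1: [0, 23/2, 9]
R3 ← R3 + (3/4)·R1: [0, -29, -19]
R3 ← R3 + (58/23)·R2: [0, 0, 85/23]
3 nonzero rows, so the 3 vectors span a space of dimension 3.
Since 3 = 3, the vectors are linearly independent.

yes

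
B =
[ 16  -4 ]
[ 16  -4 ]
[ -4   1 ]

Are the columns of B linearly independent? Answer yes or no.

Row reduce B to echelon form.
R2 ← R2 − R1: [0, 0]
R3 ← R3 + (1/4)·R1: [0, 0]
1 pivot among 2 columns.
Only 1 < 2 pivot columns, so the columns are linearly dependent.

no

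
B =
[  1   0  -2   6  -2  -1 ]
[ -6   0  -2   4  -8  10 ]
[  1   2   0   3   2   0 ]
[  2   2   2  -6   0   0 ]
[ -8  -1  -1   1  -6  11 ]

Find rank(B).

4

Row reduce to echelon form.
R2 ← R2 + (6)·R1: [0, 0, -14, 40, -20, 4]
R3 ← R3 − R1: [0, 2, 2, -3, 4, 1]
R4 ← R4 − (2)·R1: [0, 2, 6, -18, 4, 2]
R5 ← R5 + (8)·R1: [0, -1, -17, 49, -22, 3]
Swap R2 ↔ R3
R4 ← R4 − R2: [0, 0, 4, -15, 0, 1]
R5 ← R5 + (1/2)·R2: [0, 0, -16, 95/2, -20, 7/2]
R4 ← R4 + (2/7)·R3: [0, 0, 0, -25/7, -40/7, 15/7]
R5 ← R5 − (8/7)·R3: [0, 0, 0, 25/14, 20/7, -15/14]
R5 ← R5 + (1/2)·R4: [0, 0, 0, 0, 0, 0]
Echelon form has 4 nonzero rows, so rank(B) = 4.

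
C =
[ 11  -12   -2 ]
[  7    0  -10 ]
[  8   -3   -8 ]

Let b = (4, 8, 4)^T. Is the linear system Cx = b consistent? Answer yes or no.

Row reduce the augmented matrix [C | b].
R2 ← R2 − (7/11)·R1: [0, 84/11, -96/11, 60/11]
R3 ← R3 − (8/11)·R1: [0, 63/11, -72/11, 12/11]
R3 ← R3 − (3/4)·R2: [0, 0, 0, -3]
The echelon form has 3 nonzero rows; the last pivot sits in the augmented column, so rank(C) = 2 but rank([C|b]) = 3.
Since the ranks differ, the system is inconsistent.

no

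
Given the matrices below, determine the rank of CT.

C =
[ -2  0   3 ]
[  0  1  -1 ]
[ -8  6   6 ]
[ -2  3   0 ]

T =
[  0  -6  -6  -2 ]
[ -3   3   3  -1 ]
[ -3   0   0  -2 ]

2

First compute CT:
[[ -9,  12,  12,  -2],
 [  0,   3,   3,   1],
 [-36,  66,  66,  -2],
 [ -9,  21,  21,   1]]
Now row reduce the product.
R3 ← R3 − (4)·R1: [0, 18, 18, 6]
R4 ← R4 − R1: [0, 9, 9, 3]
R3 ← R3 − (6)·R2: [0, 0, 0, 0]
R4 ← R4 − (3)·R2: [0, 0, 0, 0]
2 nonzero rows, so rank(CT) = 2.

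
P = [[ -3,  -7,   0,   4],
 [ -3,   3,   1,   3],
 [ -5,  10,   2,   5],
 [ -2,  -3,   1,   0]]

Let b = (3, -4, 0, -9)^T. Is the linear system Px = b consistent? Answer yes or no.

no

Row reduce the augmented matrix [P | b].
R2 ← R2 − R1: [0, 10, 1, -1, -7]
R3 ← R3 − (5/3)·R1: [0, 65/3, 2, -5/3, -5]
R4 ← R4 − (2/3)·R1: [0, 5/3, 1, -8/3, -11]
R3 ← R3 − (13/6)·R2: [0, 0, -1/6, 1/2, 61/6]
R4 ← R4 − (1/6)·R2: [0, 0, 5/6, -5/2, -59/6]
R4 ← R4 + (5)·R3: [0, 0, 0, 0, 41]
The echelon form has 4 nonzero rows; the last pivot sits in the augmented column, so rank(P) = 3 but rank([P|b]) = 4.
Since the ranks differ, the system is inconsistent.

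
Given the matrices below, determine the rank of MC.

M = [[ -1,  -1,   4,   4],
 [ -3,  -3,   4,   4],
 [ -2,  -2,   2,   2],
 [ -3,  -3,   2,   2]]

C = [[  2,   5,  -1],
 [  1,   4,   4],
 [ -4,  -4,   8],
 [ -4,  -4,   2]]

2

First compute MC:
[[-35, -41,  37],
 [-41, -59,  31],
 [-22, -34,  14],
 [-25, -43,  11]]
Now row reduce the product.
R2 ← R2 − (41/35)·R1: [0, -384/35, -432/35]
R3 ← R3 − (22/35)·R1: [0, -288/35, -324/35]
R4 ← R4 − (5/7)·R1: [0, -96/7, -108/7]
R3 ← R3 − (3/4)·R2: [0, 0, 0]
R4 ← R4 − (5/4)·R2: [0, 0, 0]
2 nonzero rows, so rank(MC) = 2.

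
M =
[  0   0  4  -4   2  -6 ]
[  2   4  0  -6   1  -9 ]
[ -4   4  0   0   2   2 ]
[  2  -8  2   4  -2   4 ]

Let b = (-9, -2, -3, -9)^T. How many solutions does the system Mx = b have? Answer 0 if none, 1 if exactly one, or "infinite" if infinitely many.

0

Row reduce the augmented matrix [M | b].
Swap R1 ↔ R2
R3 ← R3 + (2)·R1: [0, 12, 0, -12, 4, -16, -7]
R4 ← R4 − R1: [0, -12, 2, 10, -3, 13, -7]
Swap R2 ↔ R3
R4 ← R4 + R2: [0, 0, 2, -2, 1, -3, -14]
R4 ← R4 − (1/2)·R3: [0, 0, 0, 0, 0, 0, -19/2]
The echelon form has 4 nonzero rows; the last pivot sits in the augmented column, so rank(M) = 3 but rank([M|b]) = 4.
Since the ranks differ, the system is inconsistent.
It has no solutions.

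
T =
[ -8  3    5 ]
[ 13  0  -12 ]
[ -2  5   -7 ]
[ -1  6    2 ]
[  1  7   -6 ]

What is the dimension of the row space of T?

3

Row reduce to echelon form.
R2 ← R2 + (13/8)·R1: [0, 39/8, -31/8]
R3 ← R3 − (1/4)·R1: [0, 17/4, -33/4]
R4 ← R4 − (1/8)·R1: [0, 45/8, 11/8]
R5 ← R5 + (1/8)·R1: [0, 59/8, -43/8]
R3 ← R3 − (34/39)·R2: [0, 0, -190/39]
R4 ← R4 − (15/13)·R2: [0, 0, 76/13]
R5 ← R5 − (59/39)·R2: [0, 0, 19/39]
R4 ← R4 + (6/5)·R3: [0, 0, 0]
R5 ← R5 + (1/10)·R3: [0, 0, 0]
Echelon form has 3 nonzero rows, so rank(T) = 3.
The row space has dimension equal to the rank: 3.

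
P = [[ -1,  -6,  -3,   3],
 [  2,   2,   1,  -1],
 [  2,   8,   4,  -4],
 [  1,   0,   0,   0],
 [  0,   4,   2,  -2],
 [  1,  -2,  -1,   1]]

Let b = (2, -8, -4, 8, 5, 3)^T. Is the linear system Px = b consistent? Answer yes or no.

Row reduce the augmented matrix [P | b].
R2 ← R2 + (2)·R1: [0, -10, -5, 5, -4]
R3 ← R3 + (2)·R1: [0, -4, -2, 2, 0]
R4 ← R4 + R1: [0, -6, -3, 3, 10]
R6 ← R6 + R1: [0, -8, -4, 4, 5]
R3 ← R3 − (2/5)·R2: [0, 0, 0, 0, 8/5]
R4 ← R4 − (3/5)·R2: [0, 0, 0, 0, 62/5]
R5 ← R5 + (2/5)·R2: [0, 0, 0, 0, 17/5]
R6 ← R6 − (4/5)·R2: [0, 0, 0, 0, 41/5]
R4 ← R4 − (31/4)·R3: [0, 0, 0, 0, 0]
R5 ← R5 − (17/8)·R3: [0, 0, 0, 0, 0]
R6 ← R6 − (41/8)·R3: [0, 0, 0, 0, 0]
The echelon form has 3 nonzero rows; the last pivot sits in the augmented column, so rank(P) = 2 but rank([P|b]) = 3.
Since the ranks differ, the system is inconsistent.

no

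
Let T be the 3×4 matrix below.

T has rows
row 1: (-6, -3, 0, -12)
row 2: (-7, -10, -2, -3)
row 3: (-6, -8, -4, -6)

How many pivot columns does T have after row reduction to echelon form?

3

Row reduce to echelon form.
R2 ← R2 − (7/6)·R1: [0, -13/2, -2, 11]
R3 ← R3 − R1: [0, -5, -4, 6]
R3 ← R3 − (10/13)·R2: [0, 0, -32/13, -32/13]
Echelon form has 3 nonzero rows, so rank(T) = 3.
Each nonzero row contributes one pivot column: 3 pivot columns.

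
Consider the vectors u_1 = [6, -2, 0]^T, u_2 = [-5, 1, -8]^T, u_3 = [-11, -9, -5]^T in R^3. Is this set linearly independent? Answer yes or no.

Form the matrix with these vectors as rows and row reduce.
R2 ← R2 + (5/6)·R1: [0, -2/3, -8]
R3 ← R3 + (11/6)·R1: [0, -38/3, -5]
R3 ← R3 − (19)·R2: [0, 0, 147]
3 nonzero rows, so the 3 vectors span a space of dimension 3.
Since 3 = 3, the vectors are linearly independent.

yes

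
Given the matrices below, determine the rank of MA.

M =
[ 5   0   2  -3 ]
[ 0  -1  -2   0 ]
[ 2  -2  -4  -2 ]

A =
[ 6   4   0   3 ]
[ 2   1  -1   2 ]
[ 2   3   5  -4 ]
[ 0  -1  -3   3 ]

First compute MA:
[[ 34,  29,  19,  -2],
 [ -6,  -7,  -9,   6],
 [  0,  -4, -12,  12]]
Now row reduce the product.
R2 ← R2 + (3/17)·R1: [0, -32/17, -96/17, 96/17]
R3 ← R3 − (17/8)·R2: [0, 0, 0, 0]
2 nonzero rows, so rank(MA) = 2.

2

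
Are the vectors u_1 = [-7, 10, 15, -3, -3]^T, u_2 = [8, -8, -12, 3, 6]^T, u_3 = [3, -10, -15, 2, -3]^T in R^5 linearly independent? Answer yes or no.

Form the matrix with these vectors as rows and row reduce.
R2 ← R2 + (8/7)·R1: [0, 24/7, 36/7, -3/7, 18/7]
R3 ← R3 + (3/7)·R1: [0, -40/7, -60/7, 5/7, -30/7]
R3 ← R3 + (5/3)·R2: [0, 0, 0, 0, 0]
2 nonzero rows, so the 3 vectors span a space of dimension 2.
Since 2 < 3, the vectors are linearly dependent.

no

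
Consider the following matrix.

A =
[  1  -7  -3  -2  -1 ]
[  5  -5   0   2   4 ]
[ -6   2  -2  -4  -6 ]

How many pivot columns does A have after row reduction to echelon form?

2

Row reduce to echelon form.
R2 ← R2 − (5)·R1: [0, 30, 15, 12, 9]
R3 ← R3 + (6)·R1: [0, -40, -20, -16, -12]
R3 ← R3 + (4/3)·R2: [0, 0, 0, 0, 0]
Echelon form has 2 nonzero rows, so rank(A) = 2.
Each nonzero row contributes one pivot column: 2 pivot columns.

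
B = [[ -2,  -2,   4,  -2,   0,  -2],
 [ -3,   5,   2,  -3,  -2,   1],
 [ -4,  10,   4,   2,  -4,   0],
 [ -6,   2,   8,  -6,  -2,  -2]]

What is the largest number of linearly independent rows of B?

Row reduce to echelon form.
R2 ← R2 − (3/2)·R1: [0, 8, -4, 0, -2, 4]
R3 ← R3 − (2)·R1: [0, 14, -4, 6, -4, 4]
R4 ← R4 − (3)·R1: [0, 8, -4, 0, -2, 4]
R3 ← R3 − (7/4)·R2: [0, 0, 3, 6, -1/2, -3]
R4 ← R4 − R2: [0, 0, 0, 0, 0, 0]
Echelon form has 3 nonzero rows, so rank(B) = 3.
The rank gives the maximum number of linearly independent rows: 3.

3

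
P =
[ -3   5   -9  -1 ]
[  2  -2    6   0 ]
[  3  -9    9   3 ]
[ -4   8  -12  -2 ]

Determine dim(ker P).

Row reduce to echelon form.
R2 ← R2 + (2/3)·R1: [0, 4/3, 0, -2/3]
R3 ← R3 + R1: [0, -4, 0, 2]
R4 ← R4 − (4/3)·R1: [0, 4/3, 0, -2/3]
R3 ← R3 + (3)·R2: [0, 0, 0, 0]
R4 ← R4 − R2: [0, 0, 0, 0]
2 nonzero rows, so rank(P) = 2.
P has 4 columns; by rank–nullity, nullity = 4 − 2 = 2.

2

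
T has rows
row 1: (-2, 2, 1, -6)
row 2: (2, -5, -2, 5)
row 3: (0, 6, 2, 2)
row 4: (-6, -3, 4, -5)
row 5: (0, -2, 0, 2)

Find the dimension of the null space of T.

Row reduce to echelon form.
R2 ← R2 + R1: [0, -3, -1, -1]
R4 ← R4 − (3)·R1: [0, -9, 1, 13]
R3 ← R3 + (2)·R2: [0, 0, 0, 0]
R4 ← R4 − (3)·R2: [0, 0, 4, 16]
R5 ← R5 − (2/3)·R2: [0, 0, 2/3, 8/3]
Swap R3 ↔ R4
R5 ← R5 − (1/6)·R3: [0, 0, 0, 0]
3 nonzero rows, so rank(T) = 3.
T has 4 columns; by rank–nullity, nullity = 4 − 3 = 1.

1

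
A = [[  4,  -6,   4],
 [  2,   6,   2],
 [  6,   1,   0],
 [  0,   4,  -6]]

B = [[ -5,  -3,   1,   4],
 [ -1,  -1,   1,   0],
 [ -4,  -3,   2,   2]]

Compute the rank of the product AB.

First compute AB:
[[-30, -18,   6,  24],
 [-24, -18,  12,  12],
 [-31, -19,   7,  24],
 [ 20,  14,  -8, -12]]
Now row reduce the product.
R2 ← R2 − (4/5)·R1: [0, -18/5, 36/5, -36/5]
R3 ← R3 − (31/30)·R1: [0, -2/5, 4/5, -4/5]
R4 ← R4 + (2/3)·R1: [0, 2, -4, 4]
R3 ← R3 − (1/9)·R2: [0, 0, 0, 0]
R4 ← R4 + (5/9)·R2: [0, 0, 0, 0]
2 nonzero rows, so rank(AB) = 2.

2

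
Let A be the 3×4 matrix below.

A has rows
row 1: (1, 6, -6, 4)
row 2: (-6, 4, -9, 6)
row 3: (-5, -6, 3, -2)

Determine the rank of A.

Row reduce to echelon form.
R2 ← R2 + (6)·R1: [0, 40, -45, 30]
R3 ← R3 + (5)·R1: [0, 24, -27, 18]
R3 ← R3 − (3/5)·R2: [0, 0, 0, 0]
Echelon form has 2 nonzero rows, so rank(A) = 2.

2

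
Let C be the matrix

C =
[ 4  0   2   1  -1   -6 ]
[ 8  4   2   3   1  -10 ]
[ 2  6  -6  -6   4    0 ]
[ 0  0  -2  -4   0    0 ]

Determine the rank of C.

3

Row reduce to echelon form.
R2 ← R2 − (2)·R1: [0, 4, -2, 1, 3, 2]
R3 ← R3 − (1/2)·R1: [0, 6, -7, -13/2, 9/2, 3]
R3 ← R3 − (3/2)·R2: [0, 0, -4, -8, 0, 0]
R4 ← R4 − (1/2)·R3: [0, 0, 0, 0, 0, 0]
Echelon form has 3 nonzero rows, so rank(C) = 3.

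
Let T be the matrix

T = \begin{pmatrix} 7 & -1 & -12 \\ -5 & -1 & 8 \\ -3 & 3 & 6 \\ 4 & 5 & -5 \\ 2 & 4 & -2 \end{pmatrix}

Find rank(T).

Row reduce to echelon form.
R2 ← R2 + (5/7)·R1: [0, -12/7, -4/7]
R3 ← R3 + (3/7)·R1: [0, 18/7, 6/7]
R4 ← R4 − (4/7)·R1: [0, 39/7, 13/7]
R5 ← R5 − (2/7)·R1: [0, 30/7, 10/7]
R3 ← R3 + (3/2)·R2: [0, 0, 0]
R4 ← R4 + (13/4)·R2: [0, 0, 0]
R5 ← R5 + (5/2)·R2: [0, 0, 0]
Echelon form has 2 nonzero rows, so rank(T) = 2.

2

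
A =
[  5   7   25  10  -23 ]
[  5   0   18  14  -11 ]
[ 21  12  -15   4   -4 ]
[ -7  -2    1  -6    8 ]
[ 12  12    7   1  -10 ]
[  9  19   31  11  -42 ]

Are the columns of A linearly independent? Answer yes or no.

yes

Row reduce A to echelon form.
R2 ← R2 − R1: [0, -7, -7, 4, 12]
R3 ← R3 − (21/5)·R1: [0, -87/5, -120, -38, 463/5]
R4 ← R4 + (7/5)·R1: [0, 39/5, 36, 8, -121/5]
R5 ← R5 − (12/5)·R1: [0, -24/5, -53, -23, 226/5]
R6 ← R6 − (9/5)·R1: [0, 32/5, -14, -7, -3/5]
R3 ← R3 − (87/35)·R2: [0, 0, -513/5, -1678/35, 2197/35]
R4 ← R4 + (39/35)·R2: [0, 0, 141/5, 436/35, -379/35]
R5 ← R5 − (24/35)·R2: [0, 0, -241/5, -901/35, 1294/35]
R6 ← R6 + (32/35)·R2: [0, 0, -102/5, -117/35, 363/35]
R4 ← R4 + (47/171)·R3: [0, 0, 0, -862/1197, 7690/1197]
R5 ← R5 − (241/513)·R3: [0, 0, 0, -11563/3591, 26869/3591]
R6 ← R6 − (34/171)·R3: [0, 0, 0, 7409/1197, -2525/1197]
R5 ← R5 − (11563/2586)·R4: [0, 0, 0, 0, -9156/431]
R6 ← R6 + (7409/862)·R4: [0, 0, 0, 0, 22890/431]
R6 ← R6 + (5/2)·R5: [0, 0, 0, 0, 0]
5 pivots among 5 columns.
Every column is a pivot column, so the columns are linearly independent.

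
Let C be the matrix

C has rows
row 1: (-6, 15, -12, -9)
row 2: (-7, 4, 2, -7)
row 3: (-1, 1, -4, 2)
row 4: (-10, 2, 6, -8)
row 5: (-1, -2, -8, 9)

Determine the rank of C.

Row reduce to echelon form.
R2 ← R2 − (7/6)·R1: [0, -27/2, 16, 7/2]
R3 ← R3 − (1/6)·R1: [0, -3/2, -2, 7/2]
R4 ← R4 − (5/3)·R1: [0, -23, 26, 7]
R5 ← R5 − (1/6)·R1: [0, -9/2, -6, 21/2]
R3 ← R3 − (1/9)·R2: [0, 0, -34/9, 28/9]
R4 ← R4 − (46/27)·R2: [0, 0, -34/27, 28/27]
R5 ← R5 − (1/3)·R2: [0, 0, -34/3, 28/3]
R4 ← R4 − (1/3)·R3: [0, 0, 0, 0]
R5 ← R5 − (3)·R3: [0, 0, 0, 0]
Echelon form has 3 nonzero rows, so rank(C) = 3.

3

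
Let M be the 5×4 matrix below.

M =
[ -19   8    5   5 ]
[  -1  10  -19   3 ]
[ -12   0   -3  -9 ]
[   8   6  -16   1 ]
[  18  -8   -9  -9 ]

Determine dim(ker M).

Row reduce to echelon form.
R2 ← R2 − (1/19)·R1: [0, 182/19, -366/19, 52/19]
R3 ← R3 − (12/19)·R1: [0, -96/19, -117/19, -231/19]
R4 ← R4 + (8/19)·R1: [0, 178/19, -264/19, 59/19]
R5 ← R5 + (18/19)·R1: [0, -8/19, -81/19, -81/19]
R3 ← R3 + (48/91)·R2: [0, 0, -1485/91, -75/7]
R4 ← R4 − (89/91)·R2: [0, 0, 450/91, 3/7]
R5 ← R5 + (4/91)·R2: [0, 0, -465/91, -29/7]
R4 ← R4 + (10/33)·R3: [0, 0, 0, -31/11]
R5 ← R5 − (31/99)·R3: [0, 0, 0, -26/33]
R5 ← R5 − (26/93)·R4: [0, 0, 0, 0]
4 nonzero rows, so rank(M) = 4.
M has 4 columns; by rank–nullity, nullity = 4 − 4 = 0.

0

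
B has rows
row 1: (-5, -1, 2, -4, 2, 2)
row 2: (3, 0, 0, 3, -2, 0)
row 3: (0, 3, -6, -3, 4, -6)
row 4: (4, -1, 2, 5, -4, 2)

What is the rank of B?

2

Row reduce to echelon form.
R2 ← R2 + (3/5)·R1: [0, -3/5, 6/5, 3/5, -4/5, 6/5]
R4 ← R4 + (4/5)·R1: [0, -9/5, 18/5, 9/5, -12/5, 18/5]
R3 ← R3 + (5)·R2: [0, 0, 0, 0, 0, 0]
R4 ← R4 − (3)·R2: [0, 0, 0, 0, 0, 0]
Echelon form has 2 nonzero rows, so rank(B) = 2.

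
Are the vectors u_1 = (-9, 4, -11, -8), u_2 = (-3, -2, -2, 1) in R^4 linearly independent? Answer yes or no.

Form the matrix with these vectors as rows and row reduce.
R2 ← R2 − (1/3)·R1: [0, -10/3, 5/3, 11/3]
2 nonzero rows, so the 2 vectors span a space of dimension 2.
Since 2 = 2, the vectors are linearly independent.

yes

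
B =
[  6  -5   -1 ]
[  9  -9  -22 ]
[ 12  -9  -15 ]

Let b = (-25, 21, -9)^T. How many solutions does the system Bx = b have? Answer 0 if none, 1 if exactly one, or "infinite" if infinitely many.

1

Row reduce the augmented matrix [B | b].
R2 ← R2 − (3/2)·R1: [0, -3/2, -41/2, 117/2]
R3 ← R3 − (2)·R1: [0, 1, -13, 41]
R3 ← R3 + (2/3)·R2: [0, 0, -80/3, 80]
The echelon form has 3 nonzero rows, and every pivot lies in the first 3 columns, so rank(B) = rank([B|b]) = 3.
The system is consistent.
rank = 3 = number of unknowns, so the solution is unique.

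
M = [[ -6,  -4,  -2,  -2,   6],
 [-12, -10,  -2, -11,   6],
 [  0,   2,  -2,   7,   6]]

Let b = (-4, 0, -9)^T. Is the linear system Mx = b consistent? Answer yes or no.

Row reduce the augmented matrix [M | b].
R2 ← R2 − (2)·R1: [0, -2, 2, -7, -6, 8]
R3 ← R3 + R2: [0, 0, 0, 0, 0, -1]
The echelon form has 3 nonzero rows; the last pivot sits in the augmented column, so rank(M) = 2 but rank([M|b]) = 3.
Since the ranks differ, the system is inconsistent.

no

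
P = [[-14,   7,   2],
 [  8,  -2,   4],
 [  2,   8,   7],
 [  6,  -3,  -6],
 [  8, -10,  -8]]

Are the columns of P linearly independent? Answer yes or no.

yes

Row reduce P to echelon form.
R2 ← R2 + (4/7)·R1: [0, 2, 36/7]
R3 ← R3 + (1/7)·R1: [0, 9, 51/7]
R4 ← R4 + (3/7)·R1: [0, 0, -36/7]
R5 ← R5 + (4/7)·R1: [0, -6, -48/7]
R3 ← R3 − (9/2)·R2: [0, 0, -111/7]
R5 ← R5 + (3)·R2: [0, 0, 60/7]
R4 ← R4 − (12/37)·R3: [0, 0, 0]
R5 ← R5 + (20/37)·R3: [0, 0, 0]
3 pivots among 3 columns.
Every column is a pivot column, so the columns are linearly independent.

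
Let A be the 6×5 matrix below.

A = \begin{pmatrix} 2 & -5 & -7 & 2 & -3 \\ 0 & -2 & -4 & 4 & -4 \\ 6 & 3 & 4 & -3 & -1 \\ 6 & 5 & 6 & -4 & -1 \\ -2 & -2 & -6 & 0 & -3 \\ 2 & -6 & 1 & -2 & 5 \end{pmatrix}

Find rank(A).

5

Row reduce to echelon form.
R3 ← R3 − (3)·R1: [0, 18, 25, -9, 8]
R4 ← R4 − (3)·R1: [0, 20, 27, -10, 8]
R5 ← R5 + R1: [0, -7, -13, 2, -6]
R6 ← R6 − R1: [0, -1, 8, -4, 8]
R3 ← R3 + (9)·R2: [0, 0, -11, 27, -28]
R4 ← R4 + (10)·R2: [0, 0, -13, 30, -32]
R5 ← R5 − (7/2)·R2: [0, 0, 1, -12, 8]
R6 ← R6 − (1/2)·R2: [0, 0, 10, -6, 10]
R4 ← R4 − (13/11)·R3: [0, 0, 0, -21/11, 12/11]
R5 ← R5 + (1/11)·R3: [0, 0, 0, -105/11, 60/11]
R6 ← R6 + (10/11)·R3: [0, 0, 0, 204/11, -170/11]
R5 ← R5 − (5)·R4: [0, 0, 0, 0, 0]
R6 ← R6 + (68/7)·R4: [0, 0, 0, 0, -34/7]
Swap R5 ↔ R6
Echelon form has 5 nonzero rows, so rank(A) = 5.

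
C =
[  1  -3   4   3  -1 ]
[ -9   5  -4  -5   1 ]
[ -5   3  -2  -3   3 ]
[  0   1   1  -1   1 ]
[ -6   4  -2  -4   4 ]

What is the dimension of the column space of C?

Row reduce to echelon form.
R2 ← R2 + (9)·R1: [0, -22, 32, 22, -8]
R3 ← R3 + (5)·R1: [0, -12, 18, 12, -2]
R5 ← R5 + (6)·R1: [0, -14, 22, 14, -2]
R3 ← R3 − (6/11)·R2: [0, 0, 6/11, 0, 26/11]
R4 ← R4 + (1/22)·R2: [0, 0, 27/11, 0, 7/11]
R5 ← R5 − (7/11)·R2: [0, 0, 18/11, 0, 34/11]
R4 ← R4 − (9/2)·R3: [0, 0, 0, 0, -10]
R5 ← R5 − (3)·R3: [0, 0, 0, 0, -4]
R5 ← R5 − (2/5)·R4: [0, 0, 0, 0, 0]
Echelon form has 4 nonzero rows, so rank(C) = 4.
The column space has dimension equal to the rank: 4.

4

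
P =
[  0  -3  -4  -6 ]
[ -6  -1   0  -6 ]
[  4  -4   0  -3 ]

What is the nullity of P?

1

Row reduce to echelon form.
Swap R1 ↔ R2
R3 ← R3 + (2/3)·R1: [0, -14/3, 0, -7]
R3 ← R3 − (14/9)·R2: [0, 0, 56/9, 7/3]
3 nonzero rows, so rank(P) = 3.
P has 4 columns; by rank–nullity, nullity = 4 − 3 = 1.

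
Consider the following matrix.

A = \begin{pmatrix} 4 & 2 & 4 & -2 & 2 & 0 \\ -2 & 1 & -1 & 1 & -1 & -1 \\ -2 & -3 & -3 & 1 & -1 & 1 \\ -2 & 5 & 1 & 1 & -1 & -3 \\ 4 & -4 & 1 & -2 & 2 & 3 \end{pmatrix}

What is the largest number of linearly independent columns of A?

Row reduce to echelon form.
R2 ← R2 + (1/2)·R1: [0, 2, 1, 0, 0, -1]
R3 ← R3 + (1/2)·R1: [0, -2, -1, 0, 0, 1]
R4 ← R4 + (1/2)·R1: [0, 6, 3, 0, 0, -3]
R5 ← R5 − R1: [0, -6, -3, 0, 0, 3]
R3 ← R3 + R2: [0, 0, 0, 0, 0, 0]
R4 ← R4 − (3)·R2: [0, 0, 0, 0, 0, 0]
R5 ← R5 + (3)·R2: [0, 0, 0, 0, 0, 0]
Echelon form has 2 nonzero rows, so rank(A) = 2.
The rank gives the maximum number of linearly independent columns: 2.

2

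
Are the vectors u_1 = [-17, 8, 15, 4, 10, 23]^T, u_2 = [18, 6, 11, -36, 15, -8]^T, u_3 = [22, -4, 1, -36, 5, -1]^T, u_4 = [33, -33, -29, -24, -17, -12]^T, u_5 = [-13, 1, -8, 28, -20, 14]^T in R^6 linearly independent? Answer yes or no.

Form the matrix with these vectors as rows and row reduce.
R2 ← R2 + (18/17)·R1: [0, 246/17, 457/17, -540/17, 435/17, 278/17]
R3 ← R3 + (22/17)·R1: [0, 108/17, 347/17, -524/17, 305/17, 489/17]
R4 ← R4 + (33/17)·R1: [0, -297/17, 2/17, -276/17, 41/17, 555/17]
R5 ← R5 − (13/17)·R1: [0, -87/17, -331/17, 424/17, -470/17, -61/17]
R3 ← R3 − (18/41)·R2: [0, 0, 353/41, -692/41, 275/41, 885/41]
R4 ← R4 + (99/82)·R2: [0, 0, 2671/82, -2238/41, 2731/82, 2148/41]
R5 ← R5 + (29/82)·R2: [0, 0, -817/82, 562/41, -1525/82, 90/41]
R4 ← R4 − (2671/706)·R3: [0, 0, 0, 3272/353, 2799/353, -20667/706]
R5 ← R5 + (817/706)·R3: [0, 0, 0, -2056/353, -3825/353, 19185/706]
R5 ← R5 + (257/409)·R4: [0, 0, 0, 0, -2394/409, 3591/409]
5 nonzero rows, so the 5 vectors span a space of dimension 5.
Since 5 = 5, the vectors are linearly independent.

yes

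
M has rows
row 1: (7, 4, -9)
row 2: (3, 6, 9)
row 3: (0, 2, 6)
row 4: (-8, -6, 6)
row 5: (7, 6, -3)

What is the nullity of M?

1

Row reduce to echelon form.
R2 ← R2 − (3/7)·R1: [0, 30/7, 90/7]
R4 ← R4 + (8/7)·R1: [0, -10/7, -30/7]
R5 ← R5 − R1: [0, 2, 6]
R3 ← R3 − (7/15)·R2: [0, 0, 0]
R4 ← R4 + (1/3)·R2: [0, 0, 0]
R5 ← R5 − (7/15)·R2: [0, 0, 0]
2 nonzero rows, so rank(M) = 2.
M has 3 columns; by rank–nullity, nullity = 3 − 2 = 1.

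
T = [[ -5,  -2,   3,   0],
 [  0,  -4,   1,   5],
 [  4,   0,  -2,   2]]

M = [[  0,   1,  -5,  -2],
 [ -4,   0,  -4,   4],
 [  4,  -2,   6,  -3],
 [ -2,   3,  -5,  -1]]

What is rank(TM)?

First compute TM:
[[ 20, -11,  51,  -7],
 [ 10,  13,  -3, -24],
 [-12,  14, -42,  -4]]
Now row reduce the product.
R2 ← R2 − (1/2)·R1: [0, 37/2, -57/2, -41/2]
R3 ← R3 + (3/5)·R1: [0, 37/5, -57/5, -41/5]
R3 ← R3 − (2/5)·R2: [0, 0, 0, 0]
2 nonzero rows, so rank(TM) = 2.

2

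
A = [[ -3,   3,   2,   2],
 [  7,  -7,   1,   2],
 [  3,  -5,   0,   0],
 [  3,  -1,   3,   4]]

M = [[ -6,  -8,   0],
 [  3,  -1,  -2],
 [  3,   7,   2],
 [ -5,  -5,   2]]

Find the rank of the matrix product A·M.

3

First compute AM:
[[ 23,  25,   2],
 [-70, -52,  20],
 [-33, -19,  10],
 [-32, -22,  16]]
Now row reduce the product.
R2 ← R2 + (70/23)·R1: [0, 554/23, 600/23]
R3 ← R3 + (33/23)·R1: [0, 388/23, 296/23]
R4 ← R4 + (32/23)·R1: [0, 294/23, 432/23]
R3 ← R3 − (194/277)·R2: [0, 0, -1496/277]
R4 ← R4 − (147/277)·R2: [0, 0, 1368/277]
R4 ← R4 + (171/187)·R3: [0, 0, 0]
3 nonzero rows, so rank(AM) = 3.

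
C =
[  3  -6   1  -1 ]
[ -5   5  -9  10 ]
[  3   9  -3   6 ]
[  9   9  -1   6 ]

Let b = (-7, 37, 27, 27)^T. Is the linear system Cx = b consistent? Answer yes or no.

yes

Row reduce the augmented matrix [C | b].
R2 ← R2 + (5/3)·R1: [0, -5, -22/3, 25/3, 76/3]
R3 ← R3 − R1: [0, 15, -4, 7, 34]
R4 ← R4 − (3)·R1: [0, 27, -4, 9, 48]
R3 ← R3 + (3)·R2: [0, 0, -26, 32, 110]
R4 ← R4 + (27/5)·R2: [0, 0, -218/5, 54, 924/5]
R4 ← R4 − (109/65)·R3: [0, 0, 0, 22/65, 22/65]
The echelon form has 4 nonzero rows, and every pivot lies in the first 4 columns, so rank(C) = rank([C|b]) = 4.
The system is consistent.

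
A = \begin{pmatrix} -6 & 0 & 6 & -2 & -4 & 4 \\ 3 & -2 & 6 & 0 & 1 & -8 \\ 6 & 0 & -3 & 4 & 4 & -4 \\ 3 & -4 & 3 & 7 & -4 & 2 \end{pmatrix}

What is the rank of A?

Row reduce to echelon form.
R2 ← R2 + (1/2)·R1: [0, -2, 9, -1, -1, -6]
R3 ← R3 + R1: [0, 0, 3, 2, 0, 0]
R4 ← R4 + (1/2)·R1: [0, -4, 6, 6, -6, 4]
R4 ← R4 − (2)·R2: [0, 0, -12, 8, -4, 16]
R4 ← R4 + (4)·R3: [0, 0, 0, 16, -4, 16]
Echelon form has 4 nonzero rows, so rank(A) = 4.

4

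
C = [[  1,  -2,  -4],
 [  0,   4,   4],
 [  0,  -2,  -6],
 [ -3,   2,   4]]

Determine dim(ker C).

0

Row reduce to echelon form.
R4 ← R4 + (3)·R1: [0, -4, -8]
R3 ← R3 + (1/2)·R2: [0, 0, -4]
R4 ← R4 + R2: [0, 0, -4]
R4 ← R4 − R3: [0, 0, 0]
3 nonzero rows, so rank(C) = 3.
C has 3 columns; by rank–nullity, nullity = 3 − 3 = 0.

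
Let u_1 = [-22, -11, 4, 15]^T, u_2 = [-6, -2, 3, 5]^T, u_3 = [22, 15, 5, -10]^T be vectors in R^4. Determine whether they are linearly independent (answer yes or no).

Form the matrix with these vectors as rows and row reduce.
R2 ← R2 − (3/11)·R1: [0, 1, 21/11, 10/11]
R3 ← R3 + R1: [0, 4, 9, 5]
R3 ← R3 − (4)·R2: [0, 0, 15/11, 15/11]
3 nonzero rows, so the 3 vectors span a space of dimension 3.
Since 3 = 3, the vectors are linearly independent.

yes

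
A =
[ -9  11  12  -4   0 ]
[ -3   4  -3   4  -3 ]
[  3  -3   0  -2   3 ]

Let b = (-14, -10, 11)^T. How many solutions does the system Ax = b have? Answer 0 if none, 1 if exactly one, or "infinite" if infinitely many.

Row reduce the augmented matrix [A | b].
R2 ← R2 − (1/3)·R1: [0, 1/3, -7, 16/3, -3, -16/3]
R3 ← R3 + (1/3)·R1: [0, 2/3, 4, -10/3, 3, 19/3]
R3 ← R3 − (2)·R2: [0, 0, 18, -14, 9, 17]
The echelon form has 3 nonzero rows, and every pivot lies in the first 5 columns, so rank(A) = rank([A|b]) = 3.
The system is consistent.
rank = 3 < 5 unknowns, so there are infinitely many solutions.

infinite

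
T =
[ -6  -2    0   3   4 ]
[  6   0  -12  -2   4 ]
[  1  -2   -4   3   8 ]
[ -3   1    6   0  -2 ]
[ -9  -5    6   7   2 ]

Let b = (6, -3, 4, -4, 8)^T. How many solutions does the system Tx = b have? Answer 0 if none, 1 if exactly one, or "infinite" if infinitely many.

0

Row reduce the augmented matrix [T | b].
R2 ← R2 + R1: [0, -2, -12, 1, 8, 3]
R3 ← R3 + (1/6)·R1: [0, -7/3, -4, 7/2, 26/3, 5]
R4 ← R4 − (1/2)·R1: [0, 2, 6, -3/2, -4, -7]
R5 ← R5 − (3/2)·R1: [0, -2, 6, 5/2, -4, -1]
R3 ← R3 − (7/6)·R2: [0, 0, 10, 7/3, -2/3, 3/2]
R4 ← R4 + R2: [0, 0, -6, -1/2, 4, -4]
R5 ← R5 − R2: [0, 0, 18, 3/2, -12, -4]
R4 ← R4 + (3/5)·R3: [0, 0, 0, 9/10, 18/5, -31/10]
R5 ← R5 − (9/5)·R3: [0, 0, 0, -27/10, -54/5, -67/10]
R5 ← R5 + (3)·R4: [0, 0, 0, 0, 0, -16]
The echelon form has 5 nonzero rows; the last pivot sits in the augmented column, so rank(T) = 4 but rank([T|b]) = 5.
Since the ranks differ, the system is inconsistent.
It has no solutions.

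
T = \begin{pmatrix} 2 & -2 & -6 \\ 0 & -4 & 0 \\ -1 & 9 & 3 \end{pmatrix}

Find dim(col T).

2

Row reduce to echelon form.
R3 ← R3 + (1/2)·R1: [0, 8, 0]
R3 ← R3 + (2)·R2: [0, 0, 0]
Echelon form has 2 nonzero rows, so rank(T) = 2.
The column space has dimension equal to the rank: 2.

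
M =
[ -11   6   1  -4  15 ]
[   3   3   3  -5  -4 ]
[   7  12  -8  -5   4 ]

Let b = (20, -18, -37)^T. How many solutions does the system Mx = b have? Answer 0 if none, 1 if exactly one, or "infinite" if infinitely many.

infinite

Row reduce the augmented matrix [M | b].
R2 ← R2 + (3/11)·R1: [0, 51/11, 36/11, -67/11, 1/11, -138/11]
R3 ← R3 + (7/11)·R1: [0, 174/11, -81/11, -83/11, 149/11, -267/11]
R3 ← R3 − (58/17)·R2: [0, 0, -315/17, 225/17, 225/17, 315/17]
The echelon form has 3 nonzero rows, and every pivot lies in the first 5 columns, so rank(M) = rank([M|b]) = 3.
The system is consistent.
rank = 3 < 5 unknowns, so there are infinitely many solutions.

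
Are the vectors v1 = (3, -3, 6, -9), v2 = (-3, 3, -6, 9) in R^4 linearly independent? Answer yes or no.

Form the matrix with these vectors as rows and row reduce.
R2 ← R2 + R1: [0, 0, 0, 0]
1 nonzero row, so the 2 vectors span a space of dimension 1.
Since 1 < 2, the vectors are linearly dependent.

no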